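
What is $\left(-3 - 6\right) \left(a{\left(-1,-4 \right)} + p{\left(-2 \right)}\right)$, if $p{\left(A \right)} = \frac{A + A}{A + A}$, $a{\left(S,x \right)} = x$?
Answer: $27$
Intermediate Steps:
$p{\left(A \right)} = 1$ ($p{\left(A \right)} = \frac{2 A}{2 A} = 2 A \frac{1}{2 A} = 1$)
$\left(-3 - 6\right) \left(a{\left(-1,-4 \right)} + p{\left(-2 \right)}\right) = \left(-3 - 6\right) \left(-4 + 1\right) = \left(-3 - 6\right) \left(-3\right) = \left(-9\right) \left(-3\right) = 27$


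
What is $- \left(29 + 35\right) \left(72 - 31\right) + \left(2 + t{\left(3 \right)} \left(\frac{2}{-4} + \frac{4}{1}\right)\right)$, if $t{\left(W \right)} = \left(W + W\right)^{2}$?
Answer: $-2496$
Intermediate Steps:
$t{\left(W \right)} = 4 W^{2}$ ($t{\left(W \right)} = \left(2 W\right)^{2} = 4 W^{2}$)
$- \left(29 + 35\right) \left(72 - 31\right) + \left(2 + t{\left(3 \right)} \left(\frac{2}{-4} + \frac{4}{1}\right)\right) = - \left(29 + 35\right) \left(72 - 31\right) + \left(2 + 4 \cdot 3^{2} \left(\frac{2}{-4} + \frac{4}{1}\right)\right) = - 64 \cdot 41 + \left(2 + 4 \cdot 9 \left(2 \left(- \frac{1}{4}\right) + 4 \cdot 1\right)\right) = \left(-1\right) 2624 + \left(2 + 36 \left(- \frac{1}{2} + 4\right)\right) = -2624 + \left(2 + 36 \cdot \frac{7}{2}\right) = -2624 + \left(2 + 126\right) = -2624 + 128 = -2496$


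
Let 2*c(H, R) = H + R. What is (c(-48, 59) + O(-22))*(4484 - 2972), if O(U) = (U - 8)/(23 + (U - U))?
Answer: 145908/23 ≈ 6343.8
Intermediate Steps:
O(U) = -8/23 + U/23 (O(U) = (-8 + U)/(23 + 0) = (-8 + U)/23 = (-8 + U)*(1/23) = -8/23 + U/23)
c(H, R) = H/2 + R/2 (c(H, R) = (H + R)/2 = H/2 + R/2)
(c(-48, 59) + O(-22))*(4484 - 2972) = (((1/2)*(-48) + (1/2)*59) + (-8/23 + (1/23)*(-22)))*(4484 - 2972) = ((-24 + 59/2) + (-8/23 - 22/23))*1512 = (11/2 - 30/23)*1512 = (193/46)*1512 = 145908/23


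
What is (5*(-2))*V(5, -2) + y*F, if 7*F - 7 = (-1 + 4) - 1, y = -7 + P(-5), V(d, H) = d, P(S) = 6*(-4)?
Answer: -629/7 ≈ -89.857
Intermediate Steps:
P(S) = -24
y = -31 (y = -7 - 24 = -31)
F = 9/7 (F = 1 + ((-1 + 4) - 1)/7 = 1 + (3 - 1)/7 = 1 + (⅐)*2 = 1 + 2/7 = 9/7 ≈ 1.2857)
(5*(-2))*V(5, -2) + y*F = (5*(-2))*5 - 31*9/7 = -10*5 - 279/7 = -50 - 279/7 = -629/7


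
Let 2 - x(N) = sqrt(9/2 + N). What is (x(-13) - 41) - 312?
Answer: -351 - I*sqrt(34)/2 ≈ -351.0 - 2.9155*I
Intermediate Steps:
x(N) = 2 - sqrt(9/2 + N)
(x(-13) - 41) - 312 = ((2 - sqrt(18 + 4*(-13))/2) - 41) - 312 = ((2 - sqrt(18 - 52)/2) - 41) - 312 = ((2 - I*sqrt(34)/2) - 41) - 312 = (-39 - I*sqrt(34)/2) - 312 = -351 - I*sqrt(34)/2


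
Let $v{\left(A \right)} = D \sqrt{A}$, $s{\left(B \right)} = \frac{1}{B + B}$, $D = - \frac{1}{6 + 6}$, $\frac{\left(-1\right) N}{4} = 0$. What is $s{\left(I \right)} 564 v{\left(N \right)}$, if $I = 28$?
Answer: $0$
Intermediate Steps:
$N = 0$ ($N = \left(-4\right) 0 = 0$)
$D = - \frac{1}{12} \approx -0.083333$
$s{\left(B \right)} = \frac{1}{2 B}$
$v{\left(A \right)} = - \frac{\sqrt{A}}{12}$
$s{\left(I \right)} 564 v{\left(N \right)} = \frac{1}{2 \cdot 28} \cdot 564 \left(- \frac{\sqrt{0}}{12}\right) = \frac{1}{2} \cdot \frac{1}{28} \cdot 564 \left(\left(- \frac{1}{12}\right) 0\right) = \frac{564 \cdot 0}{56} = \frac{1}{56} \cdot 0 = 0$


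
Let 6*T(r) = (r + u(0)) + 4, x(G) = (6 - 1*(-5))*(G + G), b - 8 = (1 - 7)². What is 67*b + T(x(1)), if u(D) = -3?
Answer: 17711/6 ≈ 2951.8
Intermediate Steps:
b = 44 (b = 8 + (1 - 7)² = 8 + (-6)² = 8 + 36 = 44)
x(G) = 22*G (x(G) = (6 + 5)*(2*G) = 11*(2*G) = 22*G)
T(r) = ⅙ + r/6 (T(r) = ((r - 3) + 4)/6 = ((-3 + r) + 4)/6 = (1 + r)/6 = ⅙ + r/6)
67*b + T(x(1)) = 67*44 + (⅙ + (22*1)/6) = 2948 + (⅙ + (⅙)*22) = 2948 + (⅙ + 11/3) = 2948 + 23/6 = 17711/6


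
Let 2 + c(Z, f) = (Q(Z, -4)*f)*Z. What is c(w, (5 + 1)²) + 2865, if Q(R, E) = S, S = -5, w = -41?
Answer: 10243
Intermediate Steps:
Q(R, E) = -5
c(Z, f) = -2 - 5*Z*f (c(Z, f) = -2 + (-5*f)*Z = -2 - 5*Z*f)
c(w, (5 + 1)²) + 2865 = (-2 - 5*(-41)*(5 + 1)²) + 2865 = (-2 - 5*(-41)*6²) + 2865 = (-2 - 5*(-41)*36) + 2865 = (-2 + 7380) + 2865 = 7378 + 2865 = 10243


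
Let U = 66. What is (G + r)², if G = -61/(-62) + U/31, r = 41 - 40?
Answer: 65025/3844 ≈ 16.916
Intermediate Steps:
r = 1
G = 193/62 (G = -61/(-62) + 66/31 = -61*(-1/62) + 66*(1/31) = 61/62 + 66/31 = 193/62 ≈ 3.1129)
(G + r)² = (193/62 + 1)² = (255/62)² = 65025/3844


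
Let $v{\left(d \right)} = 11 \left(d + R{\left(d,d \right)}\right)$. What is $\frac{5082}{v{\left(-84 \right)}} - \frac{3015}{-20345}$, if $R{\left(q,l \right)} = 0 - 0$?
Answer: $- \frac{43553}{8138} \approx -5.3518$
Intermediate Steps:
$R{\left(q,l \right)} = 0$ ($R{\left(q,l \right)} = 0 + 0 = 0$)
$v{\left(d \right)} = 11 d$ ($v{\left(d \right)} = 11 \left(d + 0\right) = 11 d$)
$\frac{5082}{v{\left(-84 \right)}} - \frac{3015}{-20345} = \frac{5082}{11 \left(-84\right)} - \frac{3015}{-20345} = \frac{5082}{-924} - - \frac{603}{4069} = 5082 \left(- \frac{1}{924}\right) + \frac{603}{4069} = - \frac{11}{2} + \frac{603}{4069} = - \frac{43553}{8138}$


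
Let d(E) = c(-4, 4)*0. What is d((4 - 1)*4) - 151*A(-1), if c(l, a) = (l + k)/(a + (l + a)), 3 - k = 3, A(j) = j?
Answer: 151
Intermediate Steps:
k = 0 (k = 3 - 1*3 = 3 - 3 = 0)
c(l, a) = l/(l + 2*a) (c(l, a) = (l + 0)/(a + (l + a)) = l/(a + (a + l)) = l/(l + 2*a))
d(E) = 0 (d(E) = -4/(-4 + 2*4)*0 = -4/(-4 + 8)*0 = -4/4*0 = -4*¼*0 = -1*0 = 0)
d((4 - 1)*4) - 151*A(-1) = 0 - 151*(-1) = 0 + 151 = 151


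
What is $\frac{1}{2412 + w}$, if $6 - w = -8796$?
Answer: $\frac{1}{11214} \approx 8.9174 \cdot 10^{-5}$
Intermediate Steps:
$w = 8802$ ($w = 6 - -8796 = 6 + 8796 = 8802$)
$\frac{1}{2412 + w} = \frac{1}{2412 + 8802} = \frac{1}{11214}$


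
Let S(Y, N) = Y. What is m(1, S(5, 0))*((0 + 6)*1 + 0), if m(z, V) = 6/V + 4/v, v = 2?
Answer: 96/5 ≈ 19.200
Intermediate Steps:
m(z, V) = 2 + 6/V (m(z, V) = 6/V + 4/2 = 6/V + 4*(½) = 6/V + 2 = 2 + 6/V)
m(1, S(5, 0))*((0 + 6)*1 + 0) = (2 + 6/5)*((0 + 6)*1 + 0) = (2 + 6*(⅕))*(6*1 + 0) = (2 + 6/5)*(6 + 0) = (16/5)*6 = 96/5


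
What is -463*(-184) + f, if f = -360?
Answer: 84832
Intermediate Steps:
-463*(-184) + f = -463*(-184) - 360 = 85192 - 360 = 84832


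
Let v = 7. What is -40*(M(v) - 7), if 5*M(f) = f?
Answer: 224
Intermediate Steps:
M(f) = f/5
-40*(M(v) - 7) = -40*((1/5)*7 - 7) = -40*(7/5 - 7) = -40*(-28/5) = 224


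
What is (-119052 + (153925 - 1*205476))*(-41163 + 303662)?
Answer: -44783116897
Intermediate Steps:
(-119052 + (153925 - 1*205476))*(-41163 + 303662) = (-119052 + (153925 - 205476))*262499 = (-119052 - 51551)*262499 = -170603*262499 = -44783116897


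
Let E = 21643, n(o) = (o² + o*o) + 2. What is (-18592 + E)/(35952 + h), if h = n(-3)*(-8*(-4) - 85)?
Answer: 3051/34892 ≈ 0.087441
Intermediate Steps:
n(o) = 2 + 2*o² (n(o) = (o² + o²) + 2 = 2*o² + 2 = 2 + 2*o²)
h = -1060 (h = (2 + 2*(-3)²)*(-8*(-4) - 85) = (2 + 2*9)*(32 - 85) = (2 + 18)*(-53) = 20*(-53) = -1060)
(-18592 + E)/(35952 + h) = (-18592 + 21643)/(35952 - 1060) = 3051/34892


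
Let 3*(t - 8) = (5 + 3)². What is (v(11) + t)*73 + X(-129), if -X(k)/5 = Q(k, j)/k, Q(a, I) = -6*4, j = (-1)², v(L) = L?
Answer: 379699/129 ≈ 2943.4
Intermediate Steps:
j = 1
t = 88/3 (t = 8 + (5 + 3)²/3 = 8 + (⅓)*8² = 8 + (⅓)*64 = 8 + 64/3 = 88/3 ≈ 29.333)
Q(a, I) = -24
X(k) = 120/k (X(k) = -(-120)/k = 120/k)
(v(11) + t)*73 + X(-129) = (11 + 88/3)*73 + 120/(-129) = (121/3)*73 + 120*(-1/129) = 8833/3 - 40/43 = 379699/129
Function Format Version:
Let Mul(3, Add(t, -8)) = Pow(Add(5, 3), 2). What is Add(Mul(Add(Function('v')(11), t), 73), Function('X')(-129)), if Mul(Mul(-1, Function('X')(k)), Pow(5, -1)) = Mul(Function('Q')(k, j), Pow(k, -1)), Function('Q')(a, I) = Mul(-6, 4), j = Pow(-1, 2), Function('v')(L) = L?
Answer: Rational(379699, 129) ≈ 2943.4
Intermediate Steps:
j = 1
t = Rational(88, 3) (t = Add(8, Mul(Rational(1, 3), Pow(Add(5, 3), 2))) = Add(8, Mul(Rational(1, 3), Pow(8, 2))) = Add(8, Mul(Rational(1, 3), 64)) = Add(8, Rational(64, 3)) = Rational(88, 3) ≈ 29.333)
Function('Q')(a, I) = -24
Function('X')(k) = Mul(120, Pow(k, -1)) (Function('X')(k) = Mul(-5, Mul(-24, Pow(k, -1))) = Mul(120, Pow(k, -1)))
Add(Mul(Add(Function('v')(11), t), 73), Function('X')(-129)) = Add(Mul(Add(11, Rational(88, 3)), 73), Mul(120, Pow(-129, -1))) = Add(Mul(Rational(121, 3), 73), Mul(120, Rational(-1, 129))) = Add(Rational(8833, 3), Rational(-40, 43)) = Rational(379699, 129)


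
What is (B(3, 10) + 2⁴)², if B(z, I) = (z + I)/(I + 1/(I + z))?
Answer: 5130225/17161 ≈ 298.95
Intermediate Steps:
B(z, I) = (I + z)/(I + 1/(I + z))
(B(3, 10) + 2⁴)² = ((10 + 3)²/(1 + 10² + 10*3) + 2⁴)² = (13²/(1 + 100 + 30) + 16)² = (169/131 + 16)² = (2265/131)² = 5130225/17161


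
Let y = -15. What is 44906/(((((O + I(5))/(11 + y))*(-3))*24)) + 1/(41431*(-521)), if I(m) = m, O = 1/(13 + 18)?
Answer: 1155728590253/2331239508 ≈ 495.76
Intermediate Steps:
O = 1/31 ≈ 0.032258
44906/(((((O + I(5))/(11 + y))*(-3))*24)) + 1/(41431*(-521)) = 44906/(((((1/31 + 5)/(11 - 15))*(-3))*24)) + 1/(41431*(-521)) = 44906/(((((156/31)/(-4))*(-3))*24)) + (1/41431)*(-1/521) = 44906/(((((156/31)*(-¼))*(-3))*24)) - 1/21585551 = 44906/((-39/31*(-3)*24)) - 1/21585551 = 44906/(((117/31)*24)) - 1/21585551 = 44906/(2808/31) - 1/21585551 = 44906*(31/2808) - 1/21585551 = 696043/1404 - 1/21585551 = 1155728590253/2331239508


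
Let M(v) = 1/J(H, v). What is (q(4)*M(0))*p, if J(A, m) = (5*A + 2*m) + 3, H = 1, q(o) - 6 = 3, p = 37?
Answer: 333/8 ≈ 41.625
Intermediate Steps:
q(o) = 9 (q(o) = 6 + 3 = 9)
J(A, m) = 3 + 2*m + 5*A (J(A, m) = (2*m + 5*A) + 3 = 3 + 2*m + 5*A)
M(v) = 1/(8 + 2*v) (M(v) = 1/(3 + 2*v + 5*1) = 1/(3 + 2*v + 5) = 1/(8 + 2*v))
(q(4)*M(0))*p = (9*(1/(2*(4 + 0))))*37 = (9*((½)/4))*37 = (9*((½)*(¼)))*37 = (9*(⅛))*37 = (9/8)*37 = 333/8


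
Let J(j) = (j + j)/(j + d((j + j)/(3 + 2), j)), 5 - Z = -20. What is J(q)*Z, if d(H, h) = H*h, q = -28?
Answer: -250/51 ≈ -4.9020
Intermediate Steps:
Z = 25 (Z = 5 - 1*(-20) = 5 + 20 = 25)
J(j) = 2*j/(j + 2*j²/5) (J(j) = (j + j)/(j + ((j + j)/(3 + 2))*j) = (2*j)/(j + ((2*j)/5)*j) = (2*j)/(j + ((2*j)*(⅕))*j) = (2*j)/(j + (2*j/5)*j) = (2*j)/(j + 2*j²/5) = 2*j/(j + 2*j²/5))
J(q)*Z = (10/(5 + 2*(-28)))*25 = (10/(5 - 56))*25 = (10/(-51))*25 = (10*(-1/51))*25 = -10/51*25 = -250/51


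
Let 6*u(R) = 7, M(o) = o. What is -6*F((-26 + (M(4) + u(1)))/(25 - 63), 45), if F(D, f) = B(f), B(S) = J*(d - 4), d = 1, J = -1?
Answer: -18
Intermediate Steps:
u(R) = 7/6 (u(R) = (⅙)*7 = 7/6)
B(S) = 3 (B(S) = -(1 - 4) = -1*(-3) = 3)
F(D, f) = 3
-6*F((-26 + (M(4) + u(1)))/(25 - 63), 45) = -6*3 = -18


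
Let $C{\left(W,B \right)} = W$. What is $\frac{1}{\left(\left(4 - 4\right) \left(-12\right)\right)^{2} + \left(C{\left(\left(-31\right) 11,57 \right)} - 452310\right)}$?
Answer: $- \frac{1}{452651} \approx -2.2092 \cdot 10^{-6}$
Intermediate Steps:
$\frac{1}{\left(\left(4 - 4\right) \left(-12\right)\right)^{2} + \left(C{\left(\left(-31\right) 11,57 \right)} - 452310\right)} = \frac{1}{\left(\left(4 - 4\right) \left(-12\right)\right)^{2} - 452651} = \frac{1}{\left(0 \left(-12\right)\right)^{2} - 452651} = \frac{1}{0^{2} - 452651} = \frac{1}{0 - 452651} = \frac{1}{-452651} = - \frac{1}{452651}$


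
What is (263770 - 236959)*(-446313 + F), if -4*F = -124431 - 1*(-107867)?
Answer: -11855073492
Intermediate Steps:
F = 4141 (F = -(-124431 - 1*(-107867))/4 = -(-124431 + 107867)/4 = -¼*(-16564) = 4141)
(263770 - 236959)*(-446313 + F) = (263770 - 236959)*(-446313 + 4141) = 26811*(-442172) = -11855073492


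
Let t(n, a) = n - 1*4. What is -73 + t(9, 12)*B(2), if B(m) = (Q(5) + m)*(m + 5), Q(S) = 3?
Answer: 102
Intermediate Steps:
t(n, a) = -4 + n (t(n, a) = n - 4 = -4 + n)
B(m) = (3 + m)*(5 + m) (B(m) = (3 + m)*(m + 5) = (3 + m)*(5 + m))
-73 + t(9, 12)*B(2) = -73 + (-4 + 9)*(15 + 2² + 8*2) = -73 + 5*(15 + 4 + 16) = -73 + 5*35 = -73 + 175 = 102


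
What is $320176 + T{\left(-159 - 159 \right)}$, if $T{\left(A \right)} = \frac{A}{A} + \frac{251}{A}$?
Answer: $\frac{101816035}{318} \approx 3.2018 \cdot 10^{5}$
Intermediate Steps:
$T{\left(A \right)} = 1 + \frac{251}{A}$
$320176 + T{\left(-159 - 159 \right)} = 320176 + \frac{251 - 318}{-159 - 159} = 320176 + \frac{251 - 318}{-318} = 320176 - - \frac{67}{318} = 320176 + \frac{67}{318} = \frac{101816035}{318}$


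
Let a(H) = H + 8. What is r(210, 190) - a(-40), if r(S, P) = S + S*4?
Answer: 1082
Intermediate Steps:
r(S, P) = 5*S (r(S, P) = S + 4*S = 5*S)
a(H) = 8 + H
r(210, 190) - a(-40) = 5*210 - (8 - 40) = 1050 - 1*(-32) = 1050 + 32 = 1082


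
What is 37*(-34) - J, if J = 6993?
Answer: -8251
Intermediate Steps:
37*(-34) - J = 37*(-34) - 1*6993 = -1258 - 6993 = -8251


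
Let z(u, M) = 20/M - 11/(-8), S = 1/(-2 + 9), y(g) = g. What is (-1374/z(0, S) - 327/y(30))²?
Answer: 6042419289/14212900 ≈ 425.14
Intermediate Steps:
S = ⅐ (S = 1/7 = ⅐ ≈ 0.14286)
z(u, M) = 11/8 + 20/M (z(u, M) = 20/M - 11*(-⅛) = 20/M + 11/8 = 11/8 + 20/M)
(-1374/z(0, S) - 327/y(30))² = (-1374/(11/8 + 20/(⅐)) - 327/30)² = (-1374/(11/8 + 20*7) - 327*1/30)² = (-1374/(11/8 + 140) - 109/10)² = (-1374/1131/8 - 109/10)² = (-1374*8/1131 - 109/10)² = (-3664/377 - 109/10)² = (-77733/3770)² = 6042419289/14212900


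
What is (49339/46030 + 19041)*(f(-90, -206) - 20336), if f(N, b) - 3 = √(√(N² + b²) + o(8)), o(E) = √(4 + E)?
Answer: -17822008067477/46030 + 876506569*√(2*√3 + 2*√12634)/46030 ≈ -3.8689e+8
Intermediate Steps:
f(N, b) = 3 + √(√(N² + b²) + 2*√3) (f(N, b) = 3 + √(√(N² + b²) + √(4 + 8)) = 3 + √(√(N² + b²) + √12) = 3 + √(√(N² + b²) + 2*√3))
(49339/46030 + 19041)*(f(-90, -206) - 20336) = (49339/46030 + 19041)*((3 + √(√((-90)² + (-206)²) + 2*√3)) - 20336) = (49339*(1/46030) + 19041)*((3 + √(√(8100 + 42436) + 2*√3)) - 20336) = (49339/46030 + 19041)*((3 + √(√50536 + 2*√3)) - 20336) = 876506569*((3 + √(2*√12634 + 2*√3)) - 20336)/46030 = 876506569*((3 + √(2*√3 + 2*√12634)) - 20336)/46030 = 876506569*(-20333 + √(2*√3 + 2*√12634))/46030 = -17822008067477/46030 + 876506569*√(2*√3 + 2*√12634)/46030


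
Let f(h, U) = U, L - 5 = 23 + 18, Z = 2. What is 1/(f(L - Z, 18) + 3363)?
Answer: 1/3381 ≈ 0.00029577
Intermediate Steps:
L = 46 (L = 5 + (23 + 18) = 5 + 41 = 46)
1/(f(L - Z, 18) + 3363) = 1/(18 + 3363) = 1/3381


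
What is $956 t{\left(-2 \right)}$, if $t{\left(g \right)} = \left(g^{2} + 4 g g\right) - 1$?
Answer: $18164$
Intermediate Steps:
$t{\left(g \right)} = -1 + 5 g^{2}$ ($t{\left(g \right)} = \left(g^{2} + 4 g^{2}\right) - 1 = 5 g^{2} - 1 = -1 + 5 g^{2}$)
$956 t{\left(-2 \right)} = 956 \left(-1 + 5 \left(-2\right)^{2}\right) = 956 \left(-1 + 5 \cdot 4\right) = 956 \left(-1 + 20\right) = 956 \cdot 19 = 18164$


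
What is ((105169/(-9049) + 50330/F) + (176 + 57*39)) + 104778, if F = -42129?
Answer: 40853700127846/381225321 ≈ 1.0716e+5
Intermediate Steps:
((105169/(-9049) + 50330/F) + (176 + 57*39)) + 104778 = ((105169/(-9049) + 50330/(-42129)) + (176 + 57*39)) + 104778 = ((105169*(-1/9049) + 50330*(-1/42129)) + (176 + 2223)) + 104778 = ((-105169/9049 - 50330/42129) + 2399) + 104778 = (-4886100971/381225321 + 2399) + 104778 = 909673444108/381225321 + 104778 = 40853700127846/381225321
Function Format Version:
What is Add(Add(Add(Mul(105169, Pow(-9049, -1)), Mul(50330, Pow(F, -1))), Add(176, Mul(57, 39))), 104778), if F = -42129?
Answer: Rational(40853700127846, 381225321) ≈ 1.0716e+5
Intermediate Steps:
Add(Add(Add(Mul(105169, Pow(-9049, -1)), Mul(50330, Pow(F, -1))), Add(176, Mul(57, 39))), 104778) = Add(Add(Add(Mul(105169, Pow(-9049, -1)), Mul(50330, Pow(-42129, -1))), Add(176, Mul(57, 39))), 104778) = Add(Add(Add(Mul(105169, Rational(-1, 9049)), Mul(50330, Rational(-1, 42129))), Add(176, 2223)), 104778) = Add(Add(Add(Rational(-105169, 9049), Rational(-50330, 42129)), 2399), 104778) = Add(Add(Rational(-4886100971, 381225321), 2399), 104778) = Add(Rational(909673444108, 381225321), 104778) = Rational(40853700127846, 381225321)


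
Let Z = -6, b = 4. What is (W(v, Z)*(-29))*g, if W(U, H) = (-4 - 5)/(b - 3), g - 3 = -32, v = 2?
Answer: -7569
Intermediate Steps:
g = -29 (g = 3 - 32 = -29)
W(U, H) = -9 (W(U, H) = (-4 - 5)/(4 - 3) = -9/1 = -9*1 = -9)
(W(v, Z)*(-29))*g = -9*(-29)*(-29) = 261*(-29) = -7569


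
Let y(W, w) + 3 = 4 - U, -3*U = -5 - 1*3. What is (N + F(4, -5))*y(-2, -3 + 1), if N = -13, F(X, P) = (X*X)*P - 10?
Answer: 515/3 ≈ 171.67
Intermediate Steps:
F(X, P) = -10 + P*X² (F(X, P) = X²*P - 10 = P*X² - 10 = -10 + P*X²)
U = 8/3 (U = -(-5 - 1*3)/3 = -(-5 - 3)/3 = -⅓*(-8) = 8/3 ≈ 2.6667)
y(W, w) = -5/3 (y(W, w) = -3 + (4 - 1*8/3) = -3 + (4 - 8/3) = -3 + 4/3 = -5/3)
(N + F(4, -5))*y(-2, -3 + 1) = (-13 + (-10 - 5*4²))*(-5/3) = (-13 + (-10 - 5*16))*(-5/3) = (-13 + (-10 - 80))*(-5/3) = (-13 - 90)*(-5/3) = -103*(-5/3) = 515/3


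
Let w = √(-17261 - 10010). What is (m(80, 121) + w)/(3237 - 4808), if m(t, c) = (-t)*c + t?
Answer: 9600/1571 - I*√27271/1571 ≈ 6.1108 - 0.10512*I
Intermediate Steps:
w = I*√27271 (w = √(-27271) = I*√27271 ≈ 165.14*I)
m(t, c) = t - c*t (m(t, c) = -c*t + t = t - c*t)
(m(80, 121) + w)/(3237 - 4808) = (80*(1 - 1*121) + I*√27271)/(3237 - 4808) = (80*(1 - 121) + I*√27271)/(-1571) = (80*(-120) + I*√27271)*(-1/1571) = (-9600 + I*√27271)*(-1/1571) = 9600/1571 - I*√27271/1571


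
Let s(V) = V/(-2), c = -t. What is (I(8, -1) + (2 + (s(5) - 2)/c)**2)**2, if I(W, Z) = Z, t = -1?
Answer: 441/16 ≈ 27.563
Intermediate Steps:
c = 1 (c = -1*(-1) = 1)
s(V) = -V/2 (s(V) = V*(-1/2) = -V/2)
(I(8, -1) + (2 + (s(5) - 2)/c)**2)**2 = (-1 + (2 + (-1/2*5 - 2)/1)**2)**2 = (-1 + (2 + (-5/2 - 2)*1)**2)**2 = (-1 + (2 - 9/2*1)**2)**2 = (-1 + (2 - 9/2)**2)**2 = (-1 + (-5/2)**2)**2 = (-1 + 25/4)**2 = (21/4)**2 = 441/16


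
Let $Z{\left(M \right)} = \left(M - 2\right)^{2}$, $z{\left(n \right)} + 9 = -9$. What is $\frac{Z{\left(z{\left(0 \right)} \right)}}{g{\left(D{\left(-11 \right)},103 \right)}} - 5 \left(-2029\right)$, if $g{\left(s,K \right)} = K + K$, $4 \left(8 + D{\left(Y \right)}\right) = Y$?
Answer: $\frac{1045135}{103} \approx 10147.0$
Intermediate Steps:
$D{\left(Y \right)} = -8 + \frac{Y}{4}$
$g{\left(s,K \right)} = 2 K$
$z{\left(n \right)} = -18$ ($z{\left(n \right)} = -9 - 9 = -18$)
$Z{\left(M \right)} = \left(-2 + M\right)^{2}$
$\frac{Z{\left(z{\left(0 \right)} \right)}}{g{\left(D{\left(-11 \right)},103 \right)}} - 5 \left(-2029\right) = \frac{\left(-2 - 18\right)^{2}}{2 \cdot 103} - 5 \left(-2029\right) = \frac{\left(-20\right)^{2}}{206} - -10145 = 400 \cdot \frac{1}{206} + 10145 = \frac{200}{103} + 10145 = \frac{1045135}{103}$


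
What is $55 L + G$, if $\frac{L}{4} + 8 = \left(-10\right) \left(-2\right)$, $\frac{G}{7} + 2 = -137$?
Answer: $1667$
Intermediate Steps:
$G = -973$ ($G = -14 + 7 \left(-137\right) = -14 - 959 = -973$)
$L = 48$ ($L = -32 + 4 \left(\left(-10\right) \left(-2\right)\right) = -32 + 4 \cdot 20 = -32 + 80 = 48$)
$55 L + G = 55 \cdot 48 - 973 = 2640 - 973 = 1667$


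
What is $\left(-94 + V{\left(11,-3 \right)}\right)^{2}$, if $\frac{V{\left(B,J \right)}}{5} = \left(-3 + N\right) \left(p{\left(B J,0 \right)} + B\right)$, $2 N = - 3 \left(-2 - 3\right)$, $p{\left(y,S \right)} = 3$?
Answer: $48841$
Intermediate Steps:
$N = \frac{15}{2}$ ($N = \frac{\left(-3\right) \left(-2 - 3\right)}{2} = \frac{\left(-3\right) \left(-5\right)}{2} = \frac{1}{2} \cdot 15 = \frac{15}{2} \approx 7.5$)
$V{\left(B,J \right)} = \frac{135}{2} + \frac{45 B}{2}$ ($V{\left(B,J \right)} = 5 \left(-3 + \frac{15}{2}\right) \left(3 + B\right) = 5 \frac{9 \left(3 + B\right)}{2} = 5 \left(\frac{27}{2} + \frac{9 B}{2}\right) = \frac{135}{2} + \frac{45 B}{2}$)
$\left(-94 + V{\left(11,-3 \right)}\right)^{2} = \left(-94 + \left(\frac{135}{2} + \frac{45}{2} \cdot 11\right)\right)^{2} = \left(-94 + \left(\frac{135}{2} + \frac{495}{2}\right)\right)^{2} = \left(-94 + 315\right)^{2} = 221^{2} = 48841$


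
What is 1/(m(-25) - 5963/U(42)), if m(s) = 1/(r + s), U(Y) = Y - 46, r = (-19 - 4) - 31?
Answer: 316/471073 ≈ 0.00067081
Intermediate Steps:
r = -54 (r = -23 - 31 = -54)
U(Y) = -46 + Y
m(s) = 1/(-54 + s)
1/(m(-25) - 5963/U(42)) = 1/(1/(-54 - 25) - 5963/(-46 + 42)) = 1/(1/(-79) - 5963/(-4)) = 1/(-1/79 - 5963*(-1/4)) = 1/(-1/79 + 5963/4) = 1/(471073/316) = 316/471073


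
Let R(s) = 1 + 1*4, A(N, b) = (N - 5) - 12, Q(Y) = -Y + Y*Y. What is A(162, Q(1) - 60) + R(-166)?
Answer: 150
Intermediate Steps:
Q(Y) = Y**2 - Y (Q(Y) = -Y + Y**2 = Y**2 - Y)
A(N, b) = -17 + N (A(N, b) = (-5 + N) - 12 = -17 + N)
R(s) = 5 (R(s) = 1 + 4 = 5)
A(162, Q(1) - 60) + R(-166) = (-17 + 162) + 5 = 145 + 5 = 150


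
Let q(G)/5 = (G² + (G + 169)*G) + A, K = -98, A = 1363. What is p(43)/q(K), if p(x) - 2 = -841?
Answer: -839/20045 ≈ -0.041856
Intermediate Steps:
p(x) = -839 (p(x) = 2 - 841 = -839)
q(G) = 6815 + 5*G² + 5*G*(169 + G) (q(G) = 5*((G² + (G + 169)*G) + 1363) = 5*((G² + (169 + G)*G) + 1363) = 5*((G² + G*(169 + G)) + 1363) = 5*(1363 + G² + G*(169 + G)) = 6815 + 5*G² + 5*G*(169 + G))
p(43)/q(K) = -839/(6815 + 10*(-98)² + 845*(-98)) = -839/(6815 + 10*9604 - 82810) = -839/(6815 + 96040 - 82810) = -839/20045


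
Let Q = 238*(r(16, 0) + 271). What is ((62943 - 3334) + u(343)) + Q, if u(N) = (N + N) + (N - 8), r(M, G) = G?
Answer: 125128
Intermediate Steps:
u(N) = -8 + 3*N (u(N) = 2*N + (-8 + N) = -8 + 3*N)
Q = 64498 (Q = 238*(0 + 271) = 238*271 = 64498)
((62943 - 3334) + u(343)) + Q = ((62943 - 3334) + (-8 + 3*343)) + 64498 = (59609 + (-8 + 1029)) + 64498 = (59609 + 1021) + 64498 = 60630 + 64498 = 125128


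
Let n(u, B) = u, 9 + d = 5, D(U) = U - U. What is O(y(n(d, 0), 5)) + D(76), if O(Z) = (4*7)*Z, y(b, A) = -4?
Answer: -112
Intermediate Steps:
D(U) = 0
d = -4 (d = -9 + 5 = -4)
O(Z) = 28*Z
O(y(n(d, 0), 5)) + D(76) = 28*(-4) + 0 = -112 + 0 = -112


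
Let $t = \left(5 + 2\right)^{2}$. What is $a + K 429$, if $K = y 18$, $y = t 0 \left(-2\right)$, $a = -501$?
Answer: $-501$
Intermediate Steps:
$t = 49$ ($t = 7^{2} = 49$)
$y = 0$ ($y = 49 \cdot 0 \left(-2\right) = 0 \left(-2\right) = 0$)
$K = 0$ ($K = 0 \cdot 18 = 0$)
$a + K 429 = -501 + 0 \cdot 429 = -501 + 0 = -501$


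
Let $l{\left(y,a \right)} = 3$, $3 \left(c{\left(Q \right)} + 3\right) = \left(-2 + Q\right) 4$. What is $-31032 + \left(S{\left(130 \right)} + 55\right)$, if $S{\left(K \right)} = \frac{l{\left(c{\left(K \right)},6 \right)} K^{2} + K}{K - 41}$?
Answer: $- \frac{2706123}{89} \approx -30406.0$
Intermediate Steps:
$c{\left(Q \right)} = - \frac{17}{3} + \frac{4 Q}{3}$ ($c{\left(Q \right)} = -3 + \frac{\left(-2 + Q\right) 4}{3} = -3 + \frac{-8 + 4 Q}{3} = -3 + \left(- \frac{8}{3} + \frac{4 Q}{3}\right) = - \frac{17}{3} + \frac{4 Q}{3}$)
$S{\left(K \right)} = \frac{K + 3 K^{2}}{-41 + K}$ ($S{\left(K \right)} = \frac{3 K^{2} + K}{K - 41} = \frac{K + 3 K^{2}}{-41 + K}$)
$-31032 + \left(S{\left(130 \right)} + 55\right) = -31032 + \left(\frac{130 \left(1 + 3 \cdot 130\right)}{-41 + 130} + 55\right) = -31032 + \left(\frac{130 \left(1 + 390\right)}{89} + 55\right) = -31032 + \left(130 \cdot \frac{1}{89} \cdot 391 + 55\right) = -31032 + \left(\frac{50830}{89} + 55\right) = -31032 + \frac{55725}{89} = - \frac{2706123}{89}$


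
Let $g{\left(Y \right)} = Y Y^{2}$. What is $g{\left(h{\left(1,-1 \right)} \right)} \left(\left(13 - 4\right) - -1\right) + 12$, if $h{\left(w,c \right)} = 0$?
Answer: $12$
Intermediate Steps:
$g{\left(Y \right)} = Y^{3}$
$g{\left(h{\left(1,-1 \right)} \right)} \left(\left(13 - 4\right) - -1\right) + 12 = 0^{3} \left(\left(13 - 4\right) - -1\right) + 12 = 0 \left(9 + 1\right) + 12 = 0 \cdot 10 + 12 = 0 + 12 = 12$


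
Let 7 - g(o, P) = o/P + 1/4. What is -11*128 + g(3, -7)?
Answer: -39223/28 ≈ -1400.8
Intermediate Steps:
g(o, P) = 27/4 - o/P (g(o, P) = 7 - (o/P + 1/4) = 7 - (1/4 + o/P) = 7 + (-1/4 - o/P) = 27/4 - o/P)
-11*128 + g(3, -7) = -11*128 + (27/4 - 1*3/(-7)) = -1408 + (27/4 - 1*3*(-1/7)) = -1408 + (27/4 + 3/7) = -1408 + 201/28 = -39223/28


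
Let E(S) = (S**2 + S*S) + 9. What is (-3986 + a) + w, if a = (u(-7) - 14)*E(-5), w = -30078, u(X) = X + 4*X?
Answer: -36955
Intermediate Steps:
E(S) = 9 + 2*S**2 (E(S) = (S**2 + S**2) + 9 = 2*S**2 + 9 = 9 + 2*S**2)
u(X) = 5*X
a = -2891 (a = (5*(-7) - 14)*(9 + 2*(-5)**2) = (-35 - 14)*(9 + 2*25) = -49*(9 + 50) = -49*59 = -2891)
(-3986 + a) + w = (-3986 - 2891) - 30078 = -6877 - 30078 = -36955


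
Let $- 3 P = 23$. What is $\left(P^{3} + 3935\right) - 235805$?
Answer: $- \frac{6272657}{27} \approx -2.3232 \cdot 10^{5}$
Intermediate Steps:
$P = - \frac{23}{3}$ ($P = \left(- \frac{1}{3}\right) 23 = - \frac{23}{3} \approx -7.6667$)
$\left(P^{3} + 3935\right) - 235805 = \left(\left(- \frac{23}{3}\right)^{3} + 3935\right) - 235805 = \left(- \frac{12167}{27} + 3935\right) - 235805 = \frac{94078}{27} - 235805 = - \frac{6272657}{27}$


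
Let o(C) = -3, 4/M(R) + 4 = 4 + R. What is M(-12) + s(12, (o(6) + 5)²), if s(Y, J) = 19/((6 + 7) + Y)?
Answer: 32/75 ≈ 0.42667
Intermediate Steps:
M(R) = 4/R (M(R) = 4/(-4 + (4 + R)) = 4/R)
s(Y, J) = 19/(13 + Y)
M(-12) + s(12, (o(6) + 5)²) = 4/(-12) + 19/(13 + 12) = 4*(-1/12) + 19/25 = -⅓ + 19*(1/25) = -⅓ + 19/25 = 32/75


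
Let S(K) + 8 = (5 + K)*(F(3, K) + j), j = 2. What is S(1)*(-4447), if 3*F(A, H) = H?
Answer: -26682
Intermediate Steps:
F(A, H) = H/3
S(K) = -8 + (2 + K/3)*(5 + K) (S(K) = -8 + (5 + K)*(K/3 + 2) = -8 + (5 + K)*(2 + K/3) = -8 + (2 + K/3)*(5 + K))
S(1)*(-4447) = (2 + (⅓)*1² + (11/3)*1)*(-4447) = (2 + (⅓)*1 + 11/3)*(-4447) = (2 + ⅓ + 11/3)*(-4447) = 6*(-4447) = -26682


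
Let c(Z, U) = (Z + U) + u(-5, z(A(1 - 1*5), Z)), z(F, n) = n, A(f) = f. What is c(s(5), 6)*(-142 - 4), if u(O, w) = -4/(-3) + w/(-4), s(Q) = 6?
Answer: -5183/3 ≈ -1727.7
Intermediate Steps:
u(O, w) = 4/3 - w/4 (u(O, w) = -4*(-⅓) + w*(-¼) = 4/3 - w/4)
c(Z, U) = 4/3 + U + 3*Z/4 (c(Z, U) = (Z + U) + (4/3 - Z/4) = (U + Z) + (4/3 - Z/4) = 4/3 + U + 3*Z/4)
c(s(5), 6)*(-142 - 4) = (4/3 + 6 + (¾)*6)*(-142 - 4) = (4/3 + 6 + 9/2)*(-146) = (71/6)*(-146) = -5183/3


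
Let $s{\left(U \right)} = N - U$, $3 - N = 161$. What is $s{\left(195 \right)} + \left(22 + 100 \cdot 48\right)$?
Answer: $4469$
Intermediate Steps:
$N = -158$ ($N = 3 - 161 = -158$)
$s{\left(U \right)} = -158 - U$
$s{\left(195 \right)} + \left(22 + 100 \cdot 48\right) = \left(-158 - 195\right) + \left(22 + 100 \cdot 48\right) = \left(-158 - 195\right) + \left(22 + 4800\right) = -353 + 4822 = 4469$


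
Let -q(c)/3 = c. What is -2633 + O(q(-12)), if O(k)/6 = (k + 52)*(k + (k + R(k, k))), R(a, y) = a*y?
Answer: 719671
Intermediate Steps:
q(c) = -3*c
O(k) = 6*(52 + k)*(k² + 2*k) (O(k) = 6*((k + 52)*(k + (k + k*k))) = 6*((52 + k)*(k + (k + k²))) = 6*((52 + k)*(k² + 2*k)) = 6*(52 + k)*(k² + 2*k))
-2633 + O(q(-12)) = -2633 + 6*(-3*(-12))*(104 + (-3*(-12))² + 54*(-3*(-12))) = -2633 + 6*36*(104 + 36² + 54*36) = -2633 + 6*36*(104 + 1296 + 1944) = -2633 + 6*36*3344 = -2633 + 722304 = 719671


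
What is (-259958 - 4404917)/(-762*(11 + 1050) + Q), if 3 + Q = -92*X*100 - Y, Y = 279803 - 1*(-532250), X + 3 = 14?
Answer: 4664875/1721738 ≈ 2.7094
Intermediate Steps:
X = 11 (X = -3 + 14 = 11)
Y = 812053 (Y = 279803 + 532250 = 812053)
Q = -913256 (Q = -3 + (-92*11*100 - 1*812053) = -3 + (-1012*100 - 812053) = -3 + (-101200 - 812053) = -3 - 913253 = -913256)
(-259958 - 4404917)/(-762*(11 + 1050) + Q) = (-259958 - 4404917)/(-762*(11 + 1050) - 913256) = -4664875/(-762*1061 - 913256) = -4664875/(-808482 - 913256) = -4664875/(-1721738) = -4664875*(-1/1721738) = 4664875/1721738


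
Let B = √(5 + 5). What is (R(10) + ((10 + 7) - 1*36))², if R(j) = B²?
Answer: 81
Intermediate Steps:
B = √10 ≈ 3.1623
R(j) = 10 (R(j) = (√10)² = 10)
(R(10) + ((10 + 7) - 1*36))² = (10 + ((10 + 7) - 1*36))² = (10 + (17 - 36))² = (10 - 19)² = (-9)² = 81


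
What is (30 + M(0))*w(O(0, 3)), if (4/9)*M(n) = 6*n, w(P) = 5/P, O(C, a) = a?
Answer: 50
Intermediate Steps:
M(n) = 27*n/2 (M(n) = 9*(6*n)/4 = 27*n/2)
(30 + M(0))*w(O(0, 3)) = (30 + (27/2)*0)*(5/3) = (30 + 0)*(5*(⅓)) = 30*(5/3) = 50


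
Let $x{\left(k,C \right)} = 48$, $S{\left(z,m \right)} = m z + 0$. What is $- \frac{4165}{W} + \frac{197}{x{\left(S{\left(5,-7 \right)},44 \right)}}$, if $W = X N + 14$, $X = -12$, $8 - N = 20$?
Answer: $- \frac{84397}{3792} \approx -22.257$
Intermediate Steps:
$S{\left(z,m \right)} = m z$
$N = -12$ ($N = 8 - 20 = -12$)
$W = 158$ ($W = \left(-12\right) \left(-12\right) + 14 = 144 + 14 = 158$)
$- \frac{4165}{W} + \frac{197}{x{\left(S{\left(5,-7 \right)},44 \right)}} = - \frac{4165}{158} + \frac{197}{48} = - \frac{84397}{3792}$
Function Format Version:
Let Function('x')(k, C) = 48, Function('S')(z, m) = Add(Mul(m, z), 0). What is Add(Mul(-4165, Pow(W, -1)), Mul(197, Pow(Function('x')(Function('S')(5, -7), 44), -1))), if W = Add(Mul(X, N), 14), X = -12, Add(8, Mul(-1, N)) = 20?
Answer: Rational(-84397, 3792) ≈ -22.257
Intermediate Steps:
Function('S')(z, m) = Mul(m, z)
N = -12 (N = Add(8, Mul(-1, 20)) = Add(8, -20) = -12)
W = 158 (W = Add(Mul(-12, -12), 14) = Add(144, 14) = 158)
Add(Mul(-4165, Pow(W, -1)), Mul(197, Pow(Function('x')(Function('S')(5, -7), 44), -1))) = Add(Mul(-4165, Pow(158, -1)), Mul(197, Pow(48, -1))) = Add(Mul(-4165, Rational(1, 158)), Mul(197, Rational(1, 48))) = Add(Rational(-4165, 158), Rational(197, 48)) = Rational(-84397, 3792)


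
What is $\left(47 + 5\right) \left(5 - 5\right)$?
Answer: $0$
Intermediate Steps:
$\left(47 + 5\right) \left(5 - 5\right) = 52 \left(5 - 5\right) = 52 \cdot 0 = 0$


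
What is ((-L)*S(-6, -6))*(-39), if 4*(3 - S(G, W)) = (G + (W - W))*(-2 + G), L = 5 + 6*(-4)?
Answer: 6669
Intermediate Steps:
L = -19 (L = 5 - 24 = -19)
S(G, W) = 3 - G*(-2 + G)/4 (S(G, W) = 3 - (G + (W - W))*(-2 + G)/4 = 3 - (G + 0)*(-2 + G)/4 = 3 - G*(-2 + G)/4)
((-L)*S(-6, -6))*(-39) = ((-1*(-19))*(3 + (½)*(-6) - ¼*(-6)²))*(-39) = (19*(3 - 3 - ¼*36))*(-39) = (19*(3 - 3 - 9))*(-39) = (19*(-9))*(-39) = -171*(-39) = 6669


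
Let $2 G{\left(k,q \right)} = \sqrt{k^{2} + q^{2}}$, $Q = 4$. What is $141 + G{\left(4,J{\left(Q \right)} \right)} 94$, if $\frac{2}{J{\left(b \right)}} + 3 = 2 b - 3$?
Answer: $141 + 47 \sqrt{17} \approx 334.79$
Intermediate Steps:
$J{\left(b \right)} = \frac{2}{-6 + 2 b}$ ($J{\left(b \right)} = \frac{2}{-3 + \left(2 b - 3\right)} = \frac{2}{-3 + \left(-3 + 2 b\right)} = \frac{2}{-6 + 2 b}$)
$G{\left(k,q \right)} = \frac{\sqrt{k^{2} + q^{2}}}{2}$
$141 + G{\left(4,J{\left(Q \right)} \right)} 94 = 141 + \frac{\sqrt{4^{2} + \left(\frac{1}{-3 + 4}\right)^{2}}}{2} \cdot 94 = 141 + \frac{\sqrt{16 + \left(1^{-1}\right)^{2}}}{2} \cdot 94 = 141 + \frac{\sqrt{16 + 1^{2}}}{2} \cdot 94 = 141 + \frac{\sqrt{16 + 1}}{2} \cdot 94 = 141 + \frac{\sqrt{17}}{2} \cdot 94 = 141 + 47 \sqrt{17}$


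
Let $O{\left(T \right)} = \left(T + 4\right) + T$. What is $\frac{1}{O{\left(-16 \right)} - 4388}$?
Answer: $- \frac{1}{4416} \approx -0.00022645$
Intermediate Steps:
$O{\left(T \right)} = 4 + 2 T$ ($O{\left(T \right)} = \left(4 + T\right) + T = 4 + 2 T$)
$\frac{1}{O{\left(-16 \right)} - 4388} = \frac{1}{\left(4 + 2 \left(-16\right)\right) - 4388} = \frac{1}{\left(4 - 32\right) - 4388} = \frac{1}{-28 - 4388} = \frac{1}{-4416} = - \frac{1}{4416}$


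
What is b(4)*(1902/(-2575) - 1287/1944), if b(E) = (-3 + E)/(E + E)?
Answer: -779057/4449600 ≈ -0.17508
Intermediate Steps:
b(E) = (-3 + E)/(2*E) (b(E) = (-3 + E)/((2*E)) = (-3 + E)*(1/(2*E)) = (-3 + E)/(2*E))
b(4)*(1902/(-2575) - 1287/1944) = ((½)*(-3 + 4)/4)*(1902/(-2575) - 1287/1944) = ((½)*(¼)*1)*(1902*(-1/2575) - 1287*1/1944) = (-1902/2575 - 143/216)/8 = (⅛)*(-779057/556200) = -779057/4449600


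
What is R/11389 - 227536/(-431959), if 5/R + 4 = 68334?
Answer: 35414175381623/67230994642966 ≈ 0.52675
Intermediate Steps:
R = 1/13666 (R = 5/(-4 + 68334) = 5/68330 = 5*(1/68330) = 1/13666 ≈ 7.3174e-5)
R/11389 - 227536/(-431959) = (1/13666)/11389 - 227536/(-431959) = (1/13666)*(1/11389) - 227536*(-1/431959) = 1/155642074 + 227536/431959 = 35414175381623/67230994642966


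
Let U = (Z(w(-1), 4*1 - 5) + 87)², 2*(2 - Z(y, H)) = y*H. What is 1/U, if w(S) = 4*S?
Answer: 1/7569 ≈ 0.00013212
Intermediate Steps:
Z(y, H) = 2 - H*y/2 (Z(y, H) = 2 - y*H/2 = 2 - H*y/2)
U = 7569 (U = ((2 - (4*1 - 5)*4*(-1)/2) + 87)² = ((2 - ½*(4 - 5)*(-4)) + 87)² = ((2 - ½*(-1)*(-4)) + 87)² = ((2 - 2) + 87)² = (0 + 87)² = 87² = 7569)
1/U = 1/7569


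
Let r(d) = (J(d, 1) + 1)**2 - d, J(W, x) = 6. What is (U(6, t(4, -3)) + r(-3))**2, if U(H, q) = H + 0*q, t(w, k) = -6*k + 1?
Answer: 3364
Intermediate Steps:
t(w, k) = 1 - 6*k
U(H, q) = H (U(H, q) = H + 0 = H)
r(d) = 49 - d (r(d) = (6 + 1)**2 - d = 7**2 - d = 49 - d)
(U(6, t(4, -3)) + r(-3))**2 = (6 + (49 - 1*(-3)))**2 = (6 + (49 + 3))**2 = (6 + 52)**2 = 58**2 = 3364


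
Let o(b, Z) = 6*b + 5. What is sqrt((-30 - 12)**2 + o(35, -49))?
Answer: sqrt(1979) ≈ 44.486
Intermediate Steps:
o(b, Z) = 5 + 6*b
sqrt((-30 - 12)**2 + o(35, -49)) = sqrt((-30 - 12)**2 + (5 + 6*35)) = sqrt((-42)**2 + (5 + 210)) = sqrt(1764 + 215) = sqrt(1979)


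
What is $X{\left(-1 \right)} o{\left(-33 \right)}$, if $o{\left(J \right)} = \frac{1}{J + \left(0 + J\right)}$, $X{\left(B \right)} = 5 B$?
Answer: $\frac{5}{66} \approx 0.075758$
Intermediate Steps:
$o{\left(J \right)} = \frac{1}{2 J}$ ($o{\left(J \right)} = \frac{1}{J + J} = \frac{1}{2 J}$)
$X{\left(-1 \right)} o{\left(-33 \right)} = 5 \left(-1\right) \frac{1}{2 \left(-33\right)} = - 5 \cdot \frac{1}{2} \left(- \frac{1}{33}\right) = \left(-5\right) \left(- \frac{1}{66}\right) = \frac{5}{66}$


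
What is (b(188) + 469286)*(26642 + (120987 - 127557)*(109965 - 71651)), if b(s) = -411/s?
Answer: -11102999637821333/94 ≈ -1.1812e+14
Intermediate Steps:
(b(188) + 469286)*(26642 + (120987 - 127557)*(109965 - 71651)) = (-411/188 + 469286)*(26642 + (120987 - 127557)*(109965 - 71651)) = (-411*1/188 + 469286)*(26642 - 6570*38314) = (-411/188 + 469286)*(26642 - 251722980) = (88225357/188)*(-251696338) = -11102999637821333/94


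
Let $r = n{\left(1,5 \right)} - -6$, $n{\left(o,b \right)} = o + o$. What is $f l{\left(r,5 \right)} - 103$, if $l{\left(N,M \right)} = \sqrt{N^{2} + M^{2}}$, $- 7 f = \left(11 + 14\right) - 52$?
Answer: $-103 + \frac{27 \sqrt{89}}{7} \approx -66.612$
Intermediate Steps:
$n{\left(o,b \right)} = 2 o$
$f = \frac{27}{7}$ ($f = - \frac{\left(11 + 14\right) - 52}{7} = - \frac{25 - 52}{7} = \left(- \frac{1}{7}\right) \left(-27\right) = \frac{27}{7} \approx 3.8571$)
$r = 8$ ($r = 2 \cdot 1 - -6 = 2 + 6 = 8$)
$l{\left(N,M \right)} = \sqrt{M^{2} + N^{2}}$
$f l{\left(r,5 \right)} - 103 = \frac{27 \sqrt{5^{2} + 8^{2}}}{7} - 103 = \frac{27 \sqrt{25 + 64}}{7} - 103 = \frac{27 \sqrt{89}}{7} - 103 = -103 + \frac{27 \sqrt{89}}{7}$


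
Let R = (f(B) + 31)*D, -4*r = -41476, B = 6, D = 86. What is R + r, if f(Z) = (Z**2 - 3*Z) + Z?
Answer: 15099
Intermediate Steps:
f(Z) = Z**2 - 2*Z
r = 10369 (r = -1/4*(-41476) = 10369)
R = 4730 (R = (6*(-2 + 6) + 31)*86 = (6*4 + 31)*86 = (24 + 31)*86 = 55*86 = 4730)
R + r = 4730 + 10369 = 15099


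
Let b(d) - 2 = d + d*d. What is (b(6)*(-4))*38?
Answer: -6688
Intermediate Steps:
b(d) = 2 + d + d² (b(d) = 2 + (d + d*d) = 2 + (d + d²) = 2 + d + d²)
(b(6)*(-4))*38 = ((2 + 6 + 6²)*(-4))*38 = ((2 + 6 + 36)*(-4))*38 = (44*(-4))*38 = -176*38 = -6688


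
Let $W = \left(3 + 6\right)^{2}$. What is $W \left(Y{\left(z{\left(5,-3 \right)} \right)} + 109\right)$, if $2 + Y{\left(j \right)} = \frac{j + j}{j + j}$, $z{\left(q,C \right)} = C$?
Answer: $8748$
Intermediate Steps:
$W = 81$ ($W = 9^{2} = 81$)
$Y{\left(j \right)} = -1$ ($Y{\left(j \right)} = -2 + \frac{j + j}{j + j} = -2 + \frac{2 j}{2 j} = -2 + 2 j \frac{1}{2 j} = -2 + 1 = -1$)
$W \left(Y{\left(z{\left(5,-3 \right)} \right)} + 109\right) = 81 \left(-1 + 109\right) = 81 \cdot 108 = 8748$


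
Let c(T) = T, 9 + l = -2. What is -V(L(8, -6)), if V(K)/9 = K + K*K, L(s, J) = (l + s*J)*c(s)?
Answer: -2000808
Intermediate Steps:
l = -11 (l = -9 - 2 = -11)
L(s, J) = s*(-11 + J*s) (L(s, J) = (-11 + s*J)*s = (-11 + J*s)*s = s*(-11 + J*s))
V(K) = 9*K + 9*K**2 (V(K) = 9*(K + K*K) = 9*(K + K**2) = 9*K + 9*K**2)
-V(L(8, -6)) = -9*8*(-11 - 6*8)*(1 + 8*(-11 - 6*8)) = -9*8*(-11 - 48)*(1 + 8*(-11 - 48)) = -9*8*(-59)*(1 + 8*(-59)) = -9*(-472)*(1 - 472) = -9*(-472)*(-471) = -1*2000808 = -2000808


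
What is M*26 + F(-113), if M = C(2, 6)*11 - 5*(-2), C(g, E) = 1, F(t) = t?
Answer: 433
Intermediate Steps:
M = 21 (M = 1*11 - 5*(-2) = 11 + 10 = 21)
M*26 + F(-113) = 21*26 - 113 = 546 - 113 = 433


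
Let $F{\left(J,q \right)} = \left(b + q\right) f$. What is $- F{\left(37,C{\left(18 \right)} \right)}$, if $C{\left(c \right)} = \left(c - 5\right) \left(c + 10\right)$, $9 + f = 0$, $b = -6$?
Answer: $3222$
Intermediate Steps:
$f = -9$ ($f = -9 + 0 = -9$)
$C{\left(c \right)} = \left(-5 + c\right) \left(10 + c\right)$
$F{\left(J,q \right)} = 54 - 9 q$ ($F{\left(J,q \right)} = \left(-6 + q\right) \left(-9\right) = 54 - 9 q$)
$- F{\left(37,C{\left(18 \right)} \right)} = - (54 - 9 \left(-50 + 18^{2} + 5 \cdot 18\right)) = - (54 - 9 \left(-50 + 324 + 90\right)) = - (54 - 3276) = \left(-1\right) \left(-3222\right) = 3222$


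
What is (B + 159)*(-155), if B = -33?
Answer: -19530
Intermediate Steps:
(B + 159)*(-155) = (-33 + 159)*(-155) = 126*(-155) = -19530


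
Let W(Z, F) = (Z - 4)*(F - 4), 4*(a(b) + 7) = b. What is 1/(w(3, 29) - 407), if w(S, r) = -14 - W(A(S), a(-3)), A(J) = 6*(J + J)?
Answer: -1/45 ≈ -0.022222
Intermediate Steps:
A(J) = 12*J (A(J) = 6*(2*J) = 12*J)
a(b) = -7 + b/4
W(Z, F) = (-4 + F)*(-4 + Z) (W(Z, F) = (-4 + Z)*(-4 + F) = (-4 + F)*(-4 + Z))
w(S, r) = -61 + 141*S (w(S, r) = -14 - (16 - 4*(-7 + (¼)*(-3)) - 48*S + (-7 + (¼)*(-3))*(12*S)) = -14 - (16 - 4*(-7 - ¾) - 48*S + (-7 - ¾)*(12*S)) = -14 - (16 - 4*(-31/4) - 48*S - 93*S) = -14 - (16 + 31 - 48*S - 93*S) = -14 - (47 - 141*S) = -14 + (-47 + 141*S) = -61 + 141*S)
1/(w(3, 29) - 407) = 1/((-61 + 141*3) - 407) = 1/((-61 + 423) - 407) = 1/(362 - 407) = 1/(-45) = -1/45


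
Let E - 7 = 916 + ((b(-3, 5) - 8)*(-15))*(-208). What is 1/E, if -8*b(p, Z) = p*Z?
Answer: -1/18187 ≈ -5.4984e-5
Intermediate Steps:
b(p, Z) = -Z*p/8 (b(p, Z) = -p*Z/8 = -Z*p/8)
E = -18187 (E = 7 + (916 + ((-⅛*5*(-3) - 8)*(-15))*(-208)) = 7 + (916 + ((15/8 - 8)*(-15))*(-208)) = 7 + (916 - 49/8*(-15)*(-208)) = 7 + (916 + (735/8)*(-208)) = 7 + (916 - 19110) = 7 - 18194 = -18187)
1/E = 1/(-18187) = -1/18187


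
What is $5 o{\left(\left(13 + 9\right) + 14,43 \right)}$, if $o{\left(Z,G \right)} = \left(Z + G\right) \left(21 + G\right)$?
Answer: $25280$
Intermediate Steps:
$o{\left(Z,G \right)} = \left(21 + G\right) \left(G + Z\right)$ ($o{\left(Z,G \right)} = \left(G + Z\right) \left(21 + G\right) = \left(21 + G\right) \left(G + Z\right)$)
$5 o{\left(\left(13 + 9\right) + 14,43 \right)} = 5 \left(43^{2} + 21 \cdot 43 + 21 \left(\left(13 + 9\right) + 14\right) + 43 \left(\left(13 + 9\right) + 14\right)\right) = 5 \left(1849 + 903 + 21 \left(22 + 14\right) + 43 \left(22 + 14\right)\right) = 5 \left(1849 + 903 + 21 \cdot 36 + 43 \cdot 36\right) = 5 \left(1849 + 903 + 756 + 1548\right) = 5 \cdot 5056 = 25280$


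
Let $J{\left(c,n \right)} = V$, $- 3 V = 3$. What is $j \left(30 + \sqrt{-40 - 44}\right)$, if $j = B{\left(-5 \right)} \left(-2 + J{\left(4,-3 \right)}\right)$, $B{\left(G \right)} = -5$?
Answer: $450 + 30 i \sqrt{21} \approx 450.0 + 137.48 i$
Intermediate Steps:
$V = -1$ ($V = \left(- \frac{1}{3}\right) 3 = -1$)
$J{\left(c,n \right)} = -1$
$j = 15$ ($j = - 5 \left(-2 - 1\right) = \left(-5\right) \left(-3\right) = 15$)
$j \left(30 + \sqrt{-40 - 44}\right) = 15 \left(30 + \sqrt{-40 - 44}\right) = 15 \left(30 + \sqrt{-84}\right) = 15 \left(30 + 2 i \sqrt{21}\right) = 450 + 30 i \sqrt{21}$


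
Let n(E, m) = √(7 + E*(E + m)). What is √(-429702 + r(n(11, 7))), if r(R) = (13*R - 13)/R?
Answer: √(-18057680225 - 2665*√205)/205 ≈ 655.51*I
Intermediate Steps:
r(R) = (-13 + 13*R)/R
√(-429702 + r(n(11, 7))) = √(-429702 + (13 - 13/√(7 + 11² + 11*7))) = √(-429702 + (13 - 13/√(7 + 121 + 77))) = √(-429702 + (13 - 13*√205/205)) = √(-429689 - 13*√205/205)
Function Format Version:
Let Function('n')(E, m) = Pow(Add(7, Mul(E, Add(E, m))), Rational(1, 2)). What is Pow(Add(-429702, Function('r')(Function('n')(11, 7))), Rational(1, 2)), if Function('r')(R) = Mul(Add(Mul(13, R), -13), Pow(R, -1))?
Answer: Mul(Rational(1, 205), Pow(Add(-18057680225, Mul(-2665, Pow(205, Rational(1, 2)))), Rational(1, 2))) ≈ Mul(655.51, I)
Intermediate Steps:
Function('r')(R) = Mul(Pow(R, -1), Add(-13, Mul(13, R))) (Function('r')(R) = Mul(Add(-13, Mul(13, R)), Pow(R, -1)) = Mul(Pow(R, -1), Add(-13, Mul(13, R))))
Pow(Add(-429702, Function('r')(Function('n')(11, 7))), Rational(1, 2)) = Pow(Add(-429702, Add(13, Mul(-13, Pow(Pow(Add(7, Pow(11, 2), Mul(11, 7)), Rational(1, 2)), -1)))), Rational(1, 2)) = Pow(Add(-429702, Add(13, Mul(-13, Pow(Pow(Add(7, 121, 77), Rational(1, 2)), -1)))), Rational(1, 2)) = Pow(Add(-429702, Add(13, Mul(-13, Pow(Pow(205, Rational(1, 2)), -1)))), Rational(1, 2)) = Pow(Add(-429702, Add(13, Mul(-13, Mul(Rational(1, 205), Pow(205, Rational(1, 2)))))), Rational(1, 2)) = Pow(Add(-429702, Add(13, Mul(Rational(-13, 205), Pow(205, Rational(1, 2))))), Rational(1, 2)) = Pow(Add(-429689, Mul(Rational(-13, 205), Pow(205, Rational(1, 2)))), Rational(1, 2))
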